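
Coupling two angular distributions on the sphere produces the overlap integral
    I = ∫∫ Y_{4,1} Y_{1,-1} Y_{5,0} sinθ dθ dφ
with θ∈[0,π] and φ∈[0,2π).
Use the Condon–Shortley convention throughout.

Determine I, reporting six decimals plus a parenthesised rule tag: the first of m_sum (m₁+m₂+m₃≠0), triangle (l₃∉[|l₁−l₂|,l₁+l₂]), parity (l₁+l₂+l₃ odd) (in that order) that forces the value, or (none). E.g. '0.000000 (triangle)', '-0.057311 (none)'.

0.155288 (none)

Checks pass: Σm=0; 10 even; l₃=5∈[3,5].
(2·4+1)(2·1+1)(2·5+1) = 297
Δ: 0! 8! 2! / 11! → 1/495
sum: t=0:+1/576 = 1/576
3j²(4 1 5; 0 0 0) = Δ·Π!·Σ² = 5/99  (sign -1)
sum: t=0:+1/1440 = 1/1440
3j²(4 1 5; 1 -1 0) = Δ·Π!·Σ² = 2/99  (sign -1)
combine: 4πI² = 297·5/99·2/99 = 10/33
take √, sign +1: I = 0.15528807
No selection rule forces the value: the integral is nonzero (none).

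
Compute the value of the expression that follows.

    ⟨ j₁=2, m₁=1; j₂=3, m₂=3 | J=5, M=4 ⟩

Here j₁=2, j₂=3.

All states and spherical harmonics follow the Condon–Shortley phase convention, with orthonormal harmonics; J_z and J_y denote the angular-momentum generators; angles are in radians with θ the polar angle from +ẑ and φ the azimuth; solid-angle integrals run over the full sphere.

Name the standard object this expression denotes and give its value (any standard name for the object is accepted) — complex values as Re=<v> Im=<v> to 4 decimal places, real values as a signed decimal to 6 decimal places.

Clebsch–Gordan coefficient, +√(2/5) ≈ +0.632456

This is a Clebsch–Gordan (vector-coupling) coefficient.
√[11·0!4!6!/11! · 3!1!6!0!9!1!] = √(7464960)
  +(−1)^0/∏(0,0,1,6,3,0)! = 1/4320  (running 1/4320)
⟨..|..⟩ = √(7464960)·(1/4320) = +0.632456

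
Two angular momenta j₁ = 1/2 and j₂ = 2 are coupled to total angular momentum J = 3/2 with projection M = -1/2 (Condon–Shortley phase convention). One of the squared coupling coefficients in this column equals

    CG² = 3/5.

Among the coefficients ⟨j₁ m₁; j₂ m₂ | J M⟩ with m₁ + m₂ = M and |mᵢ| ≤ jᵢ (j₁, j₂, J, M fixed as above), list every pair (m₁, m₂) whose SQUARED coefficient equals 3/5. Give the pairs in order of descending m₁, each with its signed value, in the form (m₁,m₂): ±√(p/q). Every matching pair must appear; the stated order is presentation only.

(1/2,-1): +√(3/5)

Admissible pairs with m₁+m₂ = M = -1/2: (-1/2,0), (1/2,-1)
  (m₁,m₂)=(1/2,-1): CG² = 3/5, CG = +√(3/5)   ← matches the target
  (m₁,m₂)=(-1/2,0): CG² = 2/5, CG = −√(2/5)
Pairs with CG² = 3/5: (1/2,-1): +√(3/5)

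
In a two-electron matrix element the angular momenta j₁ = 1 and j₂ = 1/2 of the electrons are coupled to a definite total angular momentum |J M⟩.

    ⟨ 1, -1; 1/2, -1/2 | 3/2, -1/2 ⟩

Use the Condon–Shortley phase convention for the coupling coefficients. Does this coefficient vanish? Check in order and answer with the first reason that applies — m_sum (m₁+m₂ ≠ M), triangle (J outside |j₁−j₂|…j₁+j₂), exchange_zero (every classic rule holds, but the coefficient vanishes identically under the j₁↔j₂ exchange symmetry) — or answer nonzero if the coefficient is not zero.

m_sum

m-sum: m₁+m₂ = -1+(-1/2) = -3/2, M = -1/2  ✗ ⇒ coefficient is 0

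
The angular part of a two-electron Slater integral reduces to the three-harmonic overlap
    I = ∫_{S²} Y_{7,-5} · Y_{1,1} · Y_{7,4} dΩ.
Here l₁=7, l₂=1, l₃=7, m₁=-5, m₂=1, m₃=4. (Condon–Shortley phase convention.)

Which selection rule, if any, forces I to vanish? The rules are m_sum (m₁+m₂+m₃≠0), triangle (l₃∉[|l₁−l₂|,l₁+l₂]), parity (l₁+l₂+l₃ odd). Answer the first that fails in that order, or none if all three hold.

Σmᵢ = 0  ✓
l₃∈[|l₁−l₂|,l₁+l₂]=[6,8], have l₃=7  ✓
Σlᵢ = 15 ⇒ odd  ✗

parity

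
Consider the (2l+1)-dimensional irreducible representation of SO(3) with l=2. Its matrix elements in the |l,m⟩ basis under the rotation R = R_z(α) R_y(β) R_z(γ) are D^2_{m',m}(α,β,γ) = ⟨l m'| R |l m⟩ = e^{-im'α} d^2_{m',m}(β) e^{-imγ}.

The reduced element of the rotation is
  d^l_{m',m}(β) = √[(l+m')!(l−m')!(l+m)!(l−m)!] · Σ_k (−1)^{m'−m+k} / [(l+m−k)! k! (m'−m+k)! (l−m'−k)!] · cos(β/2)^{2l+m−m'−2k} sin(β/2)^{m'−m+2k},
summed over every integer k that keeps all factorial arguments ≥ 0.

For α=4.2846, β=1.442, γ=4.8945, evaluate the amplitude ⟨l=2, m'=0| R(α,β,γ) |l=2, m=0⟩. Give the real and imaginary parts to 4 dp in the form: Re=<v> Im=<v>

Re=-0.4753 Im=0.0000

Split into d^2_{0,0}(β=1.4420) × two z-phases.
With c≡cos(β/2)=0.751146 and s≡sin(β/2)=0.660136, N=[2·2·2·2]^{1/2}=4.000000
k∈{0,1,2} keeps every argument non-negative
  k=0: (−1)^0·4.0000/(4)·0.7511^4·0.6601^0 = +0.318345
  k=1: (−1)^1·4.0000/(1)·0.7511^2·0.6601^2 = -0.983503
  k=2: (−1)^2·4.0000/(4)·0.7511^0·0.6601^4 = +0.189904
d^2_{0,0}(1.4420) = +0.318345 -0.983503 +0.189904 = -0.475255
Phases: e^{-i·(0)·4.2846}=+1.000000+0.000000i, e^{-i·(0)·4.8945}=+1.000000+0.000000i ⇒ D=-0.475255+0.000000i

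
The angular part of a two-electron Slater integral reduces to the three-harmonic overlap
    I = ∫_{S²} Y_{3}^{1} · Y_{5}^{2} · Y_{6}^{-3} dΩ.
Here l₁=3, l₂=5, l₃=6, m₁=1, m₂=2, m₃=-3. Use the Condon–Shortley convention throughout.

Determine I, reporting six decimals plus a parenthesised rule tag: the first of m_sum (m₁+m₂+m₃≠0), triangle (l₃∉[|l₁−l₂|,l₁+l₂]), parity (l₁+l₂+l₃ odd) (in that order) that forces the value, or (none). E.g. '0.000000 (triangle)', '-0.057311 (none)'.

m-sum 0 ✓  L=14 even ✓  2≤6≤8 ✓
Π(2lᵢ+1) = 7×11×13 = 1001
triangle coeff Δ(3,5,6) = 1/675675
Σ_t [0,2]: t=0:+1/8640 t=1:−1/2304 t=2:+1/8640 = -7/34560
(3j)²=7/429 [(3 5 6; 0 0 0)], sign=-1
Σ_t [0,2]: t=0:+1/40320 t=1:−1/8640 t=2:+1/34560 = -1/16128
(3j)²=18/1001 [(3 5 6; 1 2 -3)], sign=+1
⇒ 4πI² = 42/143
I = (-1)√(42/143/(4π)) = -0.15288036
No selection rule forces the value: the integral is nonzero (none).

-0.152880 (none)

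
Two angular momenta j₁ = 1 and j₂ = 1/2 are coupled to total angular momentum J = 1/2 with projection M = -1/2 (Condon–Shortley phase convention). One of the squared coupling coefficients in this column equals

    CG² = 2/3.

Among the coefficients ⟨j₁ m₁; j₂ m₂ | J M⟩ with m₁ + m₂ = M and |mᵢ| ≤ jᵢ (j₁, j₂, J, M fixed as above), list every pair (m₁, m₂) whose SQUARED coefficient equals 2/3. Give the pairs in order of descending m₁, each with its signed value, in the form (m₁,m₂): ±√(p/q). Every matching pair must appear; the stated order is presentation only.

Admissible pairs with m₁+m₂ = M = -1/2: (-1,1/2), (0,-1/2)
  (m₁,m₂)=(0,-1/2): CG² = 1/3, CG = +√(1/3)
  (m₁,m₂)=(-1,1/2): CG² = 2/3, CG = −√(2/3)   ← matches the target
Pairs with CG² = 2/3: (-1,1/2): −√(2/3)

(-1,1/2): −√(2/3)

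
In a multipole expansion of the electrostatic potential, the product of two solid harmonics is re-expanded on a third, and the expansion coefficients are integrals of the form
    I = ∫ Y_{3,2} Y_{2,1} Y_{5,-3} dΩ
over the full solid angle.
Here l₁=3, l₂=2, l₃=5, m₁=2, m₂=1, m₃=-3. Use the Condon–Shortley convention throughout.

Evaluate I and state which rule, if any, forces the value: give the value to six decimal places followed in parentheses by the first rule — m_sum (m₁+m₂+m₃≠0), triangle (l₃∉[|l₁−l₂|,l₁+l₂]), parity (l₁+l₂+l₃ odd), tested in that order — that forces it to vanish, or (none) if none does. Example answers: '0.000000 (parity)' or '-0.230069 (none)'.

-0.253584 (none)

m-sum 0 ✓  L=10 even ✓  1≤5≤5 ✓
Π(2lᵢ+1) = 7×5×11 = 385
triangle coeff Δ(3,2,5) = 1/2310
Σ_t [0,0]: t=0:+1/144 = 1/144
(3j)²=10/231 [(3 2 5; 0 0 0)], sign=-1
Σ_t [0,0]: t=0:+1/720 = 1/720
(3j)²=8/165 [(3 2 5; 2 1 -3)], sign=+1
⇒ 4πI² = 80/99
I = (-1)√(80/99/(4π)) = -0.25358436
No selection rule forces the value: the integral is nonzero (none).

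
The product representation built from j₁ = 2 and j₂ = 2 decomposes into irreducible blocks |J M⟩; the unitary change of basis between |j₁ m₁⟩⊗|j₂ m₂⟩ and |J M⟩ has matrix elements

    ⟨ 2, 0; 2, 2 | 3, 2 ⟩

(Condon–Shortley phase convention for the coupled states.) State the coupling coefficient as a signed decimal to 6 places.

−√(1/2) = -0.707107

√[7·1!3!3!/8! · 2!2!4!0!5!1!] = √(72)
  +(−1)^1/∏(1,0,1,3,2,0)! = -1/12  (running -1/12)
⟨..|..⟩ = √(72)·(-1/12) = -0.707107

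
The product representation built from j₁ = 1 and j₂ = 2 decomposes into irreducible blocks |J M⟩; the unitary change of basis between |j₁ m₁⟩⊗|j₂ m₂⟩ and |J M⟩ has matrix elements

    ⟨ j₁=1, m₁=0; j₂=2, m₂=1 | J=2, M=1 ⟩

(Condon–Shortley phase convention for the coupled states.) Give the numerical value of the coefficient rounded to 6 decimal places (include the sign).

triangle: 1!·1!·3!/6! = 6/720
(j±m)!: 1!·1!·3!·1!·3!·1! = 36
prefactor² = (2J+1)·Δ·N² = 3/2
  k=0: +1/(0!·1!·1!·3!·0!·0!) = 1/6
  k=1: −1/(1!·0!·0!·2!·1!·1!) = -1/2
Σ = -1/3  ⇒  CG² = 3/2·(-1/3)² = 1/6
CG = −√(1/6) = -0.408248

-0.408248  (= −√(1/6))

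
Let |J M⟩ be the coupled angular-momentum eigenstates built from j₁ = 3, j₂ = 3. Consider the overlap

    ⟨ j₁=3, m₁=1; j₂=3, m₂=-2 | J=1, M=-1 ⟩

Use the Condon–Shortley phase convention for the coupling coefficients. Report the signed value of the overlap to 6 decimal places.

√[3·5!1!1!/8! · 4!2!1!5!0!2!] = √(720/7)
  +(−1)^1/∏(1,4,1,0,0,1)! = -1/24  (running -1/24)
⟨..|..⟩ = √(720/7)·(-1/24) = -0.422577

-0.422577  (= −√(5/28))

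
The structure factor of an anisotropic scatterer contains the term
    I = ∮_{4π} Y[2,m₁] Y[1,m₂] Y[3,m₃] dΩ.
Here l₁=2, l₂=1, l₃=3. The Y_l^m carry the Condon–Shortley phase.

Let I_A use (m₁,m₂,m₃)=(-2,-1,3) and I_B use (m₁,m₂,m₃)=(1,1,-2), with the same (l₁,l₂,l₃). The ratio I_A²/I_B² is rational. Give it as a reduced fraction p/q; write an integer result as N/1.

3/2

l's match ⇒ only the (l;m) 3-j factors differ between A and B.
A: triangle coeff Δ(2,1,3) = 1/105; Σ_t [0,0]: t=0:+1/48 = 1/48; (3j)²=1/7 [(2 1 3; -2 -1 3)], sign=+1
B: triangle coeff Δ(2,1,3) = 1/105; Σ_t [0,0]: t=0:+1/12 = 1/12; (3j)²=2/21 [(2 1 3; 1 1 -2)], sign=-1
I_A²/I_B² = (1/7)/(2/21) = 3/2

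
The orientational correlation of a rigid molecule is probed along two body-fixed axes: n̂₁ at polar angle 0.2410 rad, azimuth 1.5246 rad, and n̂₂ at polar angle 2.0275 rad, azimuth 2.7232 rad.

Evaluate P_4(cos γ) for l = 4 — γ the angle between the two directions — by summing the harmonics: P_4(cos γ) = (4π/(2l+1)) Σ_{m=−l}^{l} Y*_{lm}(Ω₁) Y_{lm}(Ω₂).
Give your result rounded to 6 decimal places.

Summing Y*_{l m}(θ₁,φ₁)·Y_{l m}(θ₂,φ₂) over m ∈ [−4, 4]; prefactor 4π/(2·4+1) = 1.396263:
  m=-4: (0.001412, -0.000264) × (-0.029459, 0.285632) = (0.000034, 0.000411)  (running Σ = (0.000034, 0.000411))
  m=-3: (-0.002283, -0.016368) × (0.123871, 0.379350) = (0.005926, -0.002894)  (running Σ = (0.005960, -0.002483))
  m=-2: (-0.106283, 0.009848) × (0.065219, 0.072292) = (-0.007644, -0.007041)  (running Σ = (-0.001684, -0.009524))
  m=-1: (0.018235, 0.394456) × (-0.280369, -0.124665) = (0.044062, -0.112867)  (running Σ = (0.042379, -0.122391))
  m=0: (0.617255, -0.000000) × (-0.159791, 0.000000) = (-0.098632, 0.000000)  (running Σ = (-0.056253, -0.122391))
  m=1: (-0.018235, 0.394456) × (0.280369, -0.124665) = (0.044062, 0.112867)  (running Σ = (-0.012191, -0.009524))
  m=2: (-0.106283, -0.009848) × (0.065219, -0.072292) = (-0.007644, 0.007041)  (running Σ = (-0.019834, -0.002483))
  m=3: (0.002283, -0.016368) × (-0.123871, 0.379350) = (0.005926, 0.002894)  (running Σ = (-0.013908, 0.000411))
  m=4: (0.001412, 0.000264) × (-0.029459, -0.285632) = (0.000034, -0.000411)  (running Σ = (-0.013874, 0.000000))
Total Σ_m = (-0.013874, 0.000000). Multiply by 1.396263: (-0.019372, 0.000000). P_4(cos γ) = -0.019372

-0.019372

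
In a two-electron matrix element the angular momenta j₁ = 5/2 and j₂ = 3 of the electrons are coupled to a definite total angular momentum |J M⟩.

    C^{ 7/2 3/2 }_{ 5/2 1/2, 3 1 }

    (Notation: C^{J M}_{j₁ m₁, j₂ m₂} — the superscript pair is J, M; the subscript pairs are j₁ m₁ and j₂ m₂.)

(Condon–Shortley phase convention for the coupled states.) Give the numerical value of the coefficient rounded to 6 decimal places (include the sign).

√[8·2!3!4!/10! · 3!2!4!2!5!2!] = √(3072/35)
  +(−1)^0/∏(0,2,2,4,1,0)! = 1/96  (running 1/96)
  +(−1)^1/∏(1,1,1,3,2,1)! = -1/12  (running -7/96)
  +(−1)^2/∏(2,0,0,2,3,2)! = 1/48  (running -5/96)
⟨..|..⟩ = √(3072/35)·(-5/96) = -0.487950

-0.487950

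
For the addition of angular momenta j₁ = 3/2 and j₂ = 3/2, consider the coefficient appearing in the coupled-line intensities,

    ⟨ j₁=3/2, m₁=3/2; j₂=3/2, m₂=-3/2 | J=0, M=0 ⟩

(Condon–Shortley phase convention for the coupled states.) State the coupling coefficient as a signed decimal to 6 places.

triangle: 3!*0!*0!/4! = 6/24
(j±m)!: 3!*0!*0!*3!*0!*0! = 36
prefactor² = (2J+1)*Δ*N² = 9
  k=0: +1/(0!*3!*0!*0!*0!*0!) = 1/6
Σ = 1/6  ⇒  CG² = 9*(1/6)² = 1/4
CG = +√(1/4) = +0.500000

+0.500000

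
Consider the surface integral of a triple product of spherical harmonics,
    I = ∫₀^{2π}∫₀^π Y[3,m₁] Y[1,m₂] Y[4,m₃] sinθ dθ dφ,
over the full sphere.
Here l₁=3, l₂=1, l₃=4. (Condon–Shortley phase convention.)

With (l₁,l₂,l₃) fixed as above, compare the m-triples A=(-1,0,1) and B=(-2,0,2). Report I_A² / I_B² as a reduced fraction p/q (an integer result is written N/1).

5/4

Shared (l₁,l₂,l₃)=(3,1,4): N and (l;000)² cancel in I_A²/I_B².
A: Δ = 0!·6!·2!/9! = 1/252; Racah Σ t=0..0: t=0:+1/48 = 1/48; ⇒ 3j(3 1 4; -1 0 1)² = 5/84, sgn -1
B: Δ = 0!·6!·2!/9! = 1/252; Racah Σ t=0..0: t=0:+1/120 = 1/120; ⇒ 3j(3 1 4; -2 0 2)² = 1/21, sgn +1
I_A²/I_B² = (5/84)/(1/21) = 5/4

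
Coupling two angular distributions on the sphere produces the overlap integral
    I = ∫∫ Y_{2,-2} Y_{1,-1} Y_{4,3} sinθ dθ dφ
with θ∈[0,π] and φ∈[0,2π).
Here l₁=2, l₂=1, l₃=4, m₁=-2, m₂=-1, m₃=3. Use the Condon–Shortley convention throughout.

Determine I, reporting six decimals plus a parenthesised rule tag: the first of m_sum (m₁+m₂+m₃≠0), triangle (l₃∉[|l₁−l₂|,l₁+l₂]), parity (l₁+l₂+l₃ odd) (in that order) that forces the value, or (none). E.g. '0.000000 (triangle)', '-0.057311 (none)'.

triangle: need 1≤l₃≤3, have 4; I=0

0.000000 (triangle)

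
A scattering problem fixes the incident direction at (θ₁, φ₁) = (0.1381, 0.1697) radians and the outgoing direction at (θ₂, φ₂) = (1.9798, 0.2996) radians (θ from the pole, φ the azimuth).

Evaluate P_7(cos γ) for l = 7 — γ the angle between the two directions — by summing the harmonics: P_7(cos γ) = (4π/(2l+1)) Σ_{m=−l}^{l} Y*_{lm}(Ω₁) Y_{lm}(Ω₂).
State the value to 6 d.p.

Expand P_7 via completeness: Σ_{m} conj(Y_{7,m}) at Ω₁ times Y_{7,m} at Ω₂ —
  [-7]  conj(Y_{7,-7})(Ω₁) = (0.000000, 0.000000) ; Y_{7,-7}(Ω₂) = (-0.137524, -0.236663) ; Δ = (0.000000, -0.000000)
  [-6]  conj(Y_{7,-6})(Ω₁) = (0.000007, 0.000011) ; Y_{7,-6}(Ω₂) = (0.099822, 0.432552) ; Δ = (-0.000004, 0.000004)
  [-5]  conj(Y_{7,-5})(Ω₁) = (0.000141, 0.000160) ; Y_{7,-5}(Ω₂) = (0.018327, -0.251309) ; Δ = (0.000043, -0.000032)
  [-4]  conj(Y_{7,-4})(Ω₁) = (0.001982, 0.001599) ; Y_{7,-4}(Ω₂) = (0.071034, -0.181848) ; Δ = (0.000431, -0.000247)
  [-3]  conj(Y_{7,-3})(Ω₁) = (0.019124, 0.010674) ; Y_{7,-3}(Ω₂) = (-0.205428, 0.258235) ; Δ = (-0.006685, 0.002746)
  [-2]  conj(Y_{7,-2})(Ω₁) = (0.123830, 0.043720) ; Y_{7,-2}(Ω₂) = (-0.051015, 0.034842) ; Δ = (-0.007840, 0.002084)
  [-1]  conj(Y_{7,-1})(Ω₁) = (0.486157, 0.083302) ; Y_{7,-1}(Ω₂) = (0.317304, -0.098015) ; Δ = (0.162424, -0.021218)
  [+0]  conj(Y_{7,0})(Ω₁) = (0.819527, -0.000000) ; Y_{7,0}(Ω₂) = (0.022193, 0.000000) ; Δ = (0.018188, 0.000000)
  [+1]  conj(Y_{7,1})(Ω₁) = (-0.486157, 0.083302) ; Y_{7,1}(Ω₂) = (-0.317304, -0.098015) ; Δ = (0.162424, 0.021218)
  [+2]  conj(Y_{7,2})(Ω₁) = (0.123830, -0.043720) ; Y_{7,2}(Ω₂) = (-0.051015, -0.034842) ; Δ = (-0.007840, -0.002084)
  [+3]  conj(Y_{7,3})(Ω₁) = (-0.019124, 0.010674) ; Y_{7,3}(Ω₂) = (0.205428, 0.258235) ; Δ = (-0.006685, -0.002746)
  [+4]  conj(Y_{7,4})(Ω₁) = (0.001982, -0.001599) ; Y_{7,4}(Ω₂) = (0.071034, 0.181848) ; Δ = (0.000431, 0.000247)
  [+5]  conj(Y_{7,5})(Ω₁) = (-0.000141, 0.000160) ; Y_{7,5}(Ω₂) = (-0.018327, -0.251309) ; Δ = (0.000043, 0.000032)
  [+6]  conj(Y_{7,6})(Ω₁) = (0.000007, -0.000011) ; Y_{7,6}(Ω₂) = (0.099822, -0.432552) ; Δ = (-0.000004, -0.000004)
  [+7]  conj(Y_{7,7})(Ω₁) = (-0.000000, 0.000000) ; Y_{7,7}(Ω₂) = (0.137524, -0.236663) ; Δ = (0.000000, 0.000000)
Total Σ_m = (0.314926, -0.000000). Multiply by 0.837758: (0.263832, -0.000000). P_7(cos γ) = 0.263832

0.263832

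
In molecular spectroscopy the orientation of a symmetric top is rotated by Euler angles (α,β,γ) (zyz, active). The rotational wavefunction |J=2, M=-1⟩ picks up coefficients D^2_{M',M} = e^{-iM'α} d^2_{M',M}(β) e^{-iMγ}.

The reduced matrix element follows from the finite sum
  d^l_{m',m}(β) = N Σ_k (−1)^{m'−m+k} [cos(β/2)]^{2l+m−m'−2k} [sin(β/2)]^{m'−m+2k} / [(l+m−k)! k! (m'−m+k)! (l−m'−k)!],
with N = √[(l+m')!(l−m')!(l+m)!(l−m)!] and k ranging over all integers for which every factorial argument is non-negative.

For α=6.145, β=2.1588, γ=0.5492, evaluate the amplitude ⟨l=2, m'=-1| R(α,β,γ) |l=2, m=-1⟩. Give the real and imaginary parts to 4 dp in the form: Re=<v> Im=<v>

Split into d^2_{-1,-1}(β=2.1588) × two z-phases.
Half-angle: c=0.471857, s=0.881675. N=√(1·6·1·6)=6.000000
k: max(0,(-1)−(-1))=0 … min(2+(-1),2−(-1))=1
  k=0: (−1)^0·6.0000/(6)·0.4719^4·0.8817^0 = +0.049573
  k=1: (−1)^1·6.0000/(2)·0.4719^2·0.8817^2 = -0.519230
d^2_{-1,-1}(2.1588) = +0.049573 -0.519230 = -0.469657
Attach z-rotation phases: D = e^{-i(-1)(6.1450)}·(-0.469657)·e^{-i(-1)(0.5492)} = -0.430542-0.187647i

Re=-0.4305 Im=-0.1876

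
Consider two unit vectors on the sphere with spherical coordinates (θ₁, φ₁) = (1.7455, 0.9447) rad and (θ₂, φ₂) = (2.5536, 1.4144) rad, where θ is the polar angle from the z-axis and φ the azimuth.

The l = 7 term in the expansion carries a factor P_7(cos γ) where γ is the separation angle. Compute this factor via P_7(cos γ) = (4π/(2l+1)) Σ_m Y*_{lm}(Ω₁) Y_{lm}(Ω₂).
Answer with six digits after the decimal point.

Term-by-term m-sum for l=7 (normalisation 4π/15 = 0.837758):
  [-7]  conj(Y_{7,-7})(Ω₁) = +0.424938+0.145417i ; Y_{7,-7}(Ω₂) = -0.007181+0.003702i ; Δ = -0.003590+0.000529i
  [-6]  conj(Y_{7,-6})(Ω₁) = -0.242268+0.171129i ; Y_{7,-6}(Ω₂) = +0.026803+0.036576i ; Δ = -0.012753-0.004274i
  [-5]  conj(Y_{7,-5})(Ω₁) = -0.002293+0.206352i ; Y_{7,-5}(Ω₂) = +0.108626-0.109371i ; Δ = +0.022320+0.022666i
  [-4]  conj(Y_{7,-4})(Ω₁) = -0.251399-0.186089i ; Y_{7,-4}(Ω₂) = -0.281157-0.203101i ; Δ = +0.032888+0.103380i
  [-3]  conj(Y_{7,-3})(Ω₁) = -0.114450+0.036345i ; Y_{7,-3}(Ω₂) = -0.220675+0.435302i ; Δ = +0.009435-0.057841i
  [-2]  conj(Y_{7,-2})(Ω₁) = +0.097542-0.295726i ; Y_{7,-2}(Ω₂) = +0.281469+0.091030i ; Δ = +0.054375-0.074358i
  [-1]  conj(Y_{7,-1})(Ω₁) = -0.050179-0.069389i ; Y_{7,-1}(Ω₂) = -0.035525+0.225291i ; Δ = +0.017415-0.008840i
  [+0]  conj(Y_{7,0})(Ω₁) = +0.309825-0.000000i ; Y_{7,0}(Ω₂) = +0.381928+0.000000i ; Δ = +0.118331+0.000000i
  [+1]  conj(Y_{7,1})(Ω₁) = +0.050179-0.069389i ; Y_{7,1}(Ω₂) = +0.035525+0.225291i ; Δ = +0.017415+0.008840i
  [+2]  conj(Y_{7,2})(Ω₁) = +0.097542+0.295726i ; Y_{7,2}(Ω₂) = +0.281469-0.091030i ; Δ = +0.054375+0.074358i
  [+3]  conj(Y_{7,3})(Ω₁) = +0.114450+0.036345i ; Y_{7,3}(Ω₂) = +0.220675+0.435302i ; Δ = +0.009435+0.057841i
  [+4]  conj(Y_{7,4})(Ω₁) = -0.251399+0.186089i ; Y_{7,4}(Ω₂) = -0.281157+0.203101i ; Δ = +0.032888-0.103380i
  [+5]  conj(Y_{7,5})(Ω₁) = +0.002293+0.206352i ; Y_{7,5}(Ω₂) = -0.108626-0.109371i ; Δ = +0.022320-0.022666i
  [+6]  conj(Y_{7,6})(Ω₁) = -0.242268-0.171129i ; Y_{7,6}(Ω₂) = +0.026803-0.036576i ; Δ = -0.012753+0.004274i
  [+7]  conj(Y_{7,7})(Ω₁) = -0.424938+0.145417i ; Y_{7,7}(Ω₂) = +0.007181+0.003702i ; Δ = -0.003590-0.000529i
Accumulated sum +0.358512-0.000000i; after 4π/(2l+1) scaling, +0.300346-0.000000i ⇒ P_7 = 0.300346

0.300346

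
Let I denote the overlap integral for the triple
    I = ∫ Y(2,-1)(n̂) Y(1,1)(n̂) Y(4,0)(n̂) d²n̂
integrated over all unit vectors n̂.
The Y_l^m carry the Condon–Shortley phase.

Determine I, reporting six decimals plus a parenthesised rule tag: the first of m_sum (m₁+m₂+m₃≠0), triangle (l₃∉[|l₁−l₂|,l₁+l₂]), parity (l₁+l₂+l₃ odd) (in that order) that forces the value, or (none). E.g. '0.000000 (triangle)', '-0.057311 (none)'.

0.000000 (triangle)

l₃=4 ∉ [1,3] — triangle fails ⇒ I = 0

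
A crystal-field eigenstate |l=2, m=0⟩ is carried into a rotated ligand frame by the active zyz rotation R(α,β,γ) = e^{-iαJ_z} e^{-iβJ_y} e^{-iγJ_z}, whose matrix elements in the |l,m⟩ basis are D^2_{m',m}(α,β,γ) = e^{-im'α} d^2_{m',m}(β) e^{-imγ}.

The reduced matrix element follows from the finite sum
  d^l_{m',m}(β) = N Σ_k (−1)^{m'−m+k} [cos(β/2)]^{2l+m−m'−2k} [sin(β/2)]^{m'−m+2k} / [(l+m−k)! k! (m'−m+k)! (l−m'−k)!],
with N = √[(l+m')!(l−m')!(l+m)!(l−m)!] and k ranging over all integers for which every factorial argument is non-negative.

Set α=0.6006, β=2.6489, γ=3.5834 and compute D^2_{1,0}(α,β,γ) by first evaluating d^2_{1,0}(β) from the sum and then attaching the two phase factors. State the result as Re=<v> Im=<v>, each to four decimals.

First d^2_{1,0}(β=2.6489), then the phase factors e^{-i(1)α} and e^{-i(0)γ}:
c=cos(2.648900/2)=0.243862, s=sin(2.648900/2)=0.969810; N=√[6·1·2·2]=4.898979
The bounds max(0,m−m')=0 and min(l+m,l−m')=1 give 2 terms
  k=0: (−1)^1·4.8990/(2)·0.2439^3·0.9698^1 = -0.034451
  k=1: (−1)^2·4.8990/(2)·0.2439^1·0.9698^3 = +0.544854
d^2_{1,0}(2.6489) = -0.034451 +0.544854 = +0.510403
Phases: e^{-i·(1)·0.6006}=+0.824997-0.565138i, e^{-i·(0)·3.5834}=+1.000000+0.000000i ⇒ D=+0.421081-0.288448i

Re=0.4211 Im=-0.2884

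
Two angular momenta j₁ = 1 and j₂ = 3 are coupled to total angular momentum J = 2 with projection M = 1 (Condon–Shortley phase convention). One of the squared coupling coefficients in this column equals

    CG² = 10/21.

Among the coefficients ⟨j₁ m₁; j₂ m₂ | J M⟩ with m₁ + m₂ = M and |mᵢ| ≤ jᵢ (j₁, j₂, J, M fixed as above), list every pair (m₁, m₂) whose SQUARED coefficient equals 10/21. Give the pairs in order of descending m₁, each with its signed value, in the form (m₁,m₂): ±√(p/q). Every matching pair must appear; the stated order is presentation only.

Admissible pairs with m₁+m₂ = M = 1: (-1,2), (0,1), (1,0)
  (m₁,m₂)=(1,0): CG² = 1/7, CG = +√(1/7)
  (m₁,m₂)=(0,1): CG² = 8/21, CG = −√(8/21)
  (m₁,m₂)=(-1,2): CG² = 10/21, CG = +√(10/21)   ← matches the target
Pairs with CG² = 10/21: (-1,2): +√(10/21)

(-1,2): +√(10/21)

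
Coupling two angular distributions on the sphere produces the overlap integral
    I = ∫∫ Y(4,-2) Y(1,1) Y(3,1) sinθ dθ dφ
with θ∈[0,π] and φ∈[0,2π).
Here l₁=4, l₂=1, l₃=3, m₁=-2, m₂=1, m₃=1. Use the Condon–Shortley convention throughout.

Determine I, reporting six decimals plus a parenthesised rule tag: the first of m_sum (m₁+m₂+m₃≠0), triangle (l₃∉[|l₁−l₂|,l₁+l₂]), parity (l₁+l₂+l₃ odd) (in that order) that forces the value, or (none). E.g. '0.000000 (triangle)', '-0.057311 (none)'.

0.238414 (none)

Checks pass: Σm=0; 8 even; l₃=3∈[3,5].
(2·4+1)(2·1+1)(2·3+1) = 189
Δ: 2! 6! 0! / 9! → 1/252
sum: t=1:−1/36 = -1/36
3j²(4 1 3; 0 0 0) = Δ·Π!·Σ² = 4/63  (sign +1)
sum: t=2:+1/96 = 1/96
3j²(4 1 3; -2 1 1) = Δ·Π!·Σ² = 5/84  (sign +1)
combine: 4πI² = 189·4/63·5/84 = 5/7
take √, sign +1: I = 0.23841361
No selection rule forces the value: the integral is nonzero (none).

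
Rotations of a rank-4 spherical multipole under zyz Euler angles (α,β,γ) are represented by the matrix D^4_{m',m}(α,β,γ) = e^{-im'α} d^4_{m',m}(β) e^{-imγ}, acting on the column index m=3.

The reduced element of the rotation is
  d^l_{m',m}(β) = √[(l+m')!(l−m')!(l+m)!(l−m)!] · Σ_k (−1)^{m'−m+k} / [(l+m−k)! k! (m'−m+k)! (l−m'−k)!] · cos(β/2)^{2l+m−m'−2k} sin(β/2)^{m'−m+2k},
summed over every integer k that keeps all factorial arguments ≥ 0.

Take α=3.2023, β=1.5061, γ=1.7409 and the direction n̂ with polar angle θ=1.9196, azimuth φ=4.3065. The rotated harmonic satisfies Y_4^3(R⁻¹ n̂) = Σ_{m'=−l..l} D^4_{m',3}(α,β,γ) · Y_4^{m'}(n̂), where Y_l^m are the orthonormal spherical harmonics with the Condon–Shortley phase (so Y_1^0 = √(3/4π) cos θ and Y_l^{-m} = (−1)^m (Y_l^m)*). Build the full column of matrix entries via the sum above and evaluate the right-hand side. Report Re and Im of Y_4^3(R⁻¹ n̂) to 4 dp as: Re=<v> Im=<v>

Need the full column D^4_{m',3} for m'=−4..4 at α=3.2023, β=1.5061, γ=1.7409.
cos(β/2)=0.729606, sin(β/2)=0.683867
d^4_{-4,3}: single k=7 term ⇒ +0.144356;  D = +0.038154+0.139223i
d^4_{-3,3}: k∈[6..7] ⇒ +0.381159 -0.047838 = +0.333321;  D = -0.107439-0.315531i
d^4_{-2,3}: k∈[5..6] ⇒ +0.652094 -0.190966 = +0.461128;  D = +0.174845+0.426695i
d^4_{-1,3}: k∈[4..5] ⇒ +0.819900 -0.432194 = +0.387706;  D = -0.168501-0.349176i
d^4_{0,3}: k∈[3..4] ⇒ +0.782389 -0.687368 = +0.095022;  D = +0.046413+0.082915i
d^4_{1,3}: k∈[2..3] ⇒ +0.559946 -0.819900 = -0.259954;  D = +0.140502+0.218713i
d^4_{2,3}: k∈[1..2] ⇒ +0.281615 -0.742239 = -0.460624;  D = -0.272016-0.371728i
d^4_{3,3}: k∈[0..1] ⇒ +0.080299 -0.493826 = -0.413527;  D = +0.264000+0.318290i
d^4_{4,3}: single k=0 term ⇒ -0.212881;  D = -0.145597-0.155306i
Y_4^{m'}(θ=1.9196,φ=4.3065) and Σ D·Y over m':
  (+0.0382+0.1392i)·(-0.0182+0.3447i)  (-0.1074-0.3155i)·(-0.3332+0.1228i)  (+0.1748+0.4267i)·(+0.0371+0.0391i)  (-0.1685-0.3492i)·(-0.1309+0.3047i)  (+0.0464+0.0829i)·(-0.0028+0.0000i)  (+0.1405+0.2187i)·(+0.1309+0.3047i)  (-0.2720-0.3717i)·(+0.0371-0.0391i)  (+0.2640+0.3183i)·(+0.3332+0.1228i)  (-0.1456-0.1553i)·(-0.0182-0.3447i)
Y_4^3(R⁻¹ n̂) = +0.069106+0.379113i

Re=0.0691 Im=0.3791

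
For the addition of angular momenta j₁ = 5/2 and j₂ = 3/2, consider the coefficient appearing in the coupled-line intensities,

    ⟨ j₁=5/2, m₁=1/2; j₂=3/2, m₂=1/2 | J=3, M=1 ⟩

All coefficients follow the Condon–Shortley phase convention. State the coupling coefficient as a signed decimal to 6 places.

j₁+j₂−J=1  J+j₁−j₂=4  J−j₁+j₂=2  j₁+j₂+J+1=8
(j₁±m₁, j₂±m₂, J±M) = (3,2,2,1,4,2)
P² = 48/5
sum k=0..1:
  [0] +1/8 = 1/8
  [1] −1/6 = -1/6
S = -1/24
C² = P²·S² = 1/60 ; C = -0.129099

-0.129099  (= −√(1/60))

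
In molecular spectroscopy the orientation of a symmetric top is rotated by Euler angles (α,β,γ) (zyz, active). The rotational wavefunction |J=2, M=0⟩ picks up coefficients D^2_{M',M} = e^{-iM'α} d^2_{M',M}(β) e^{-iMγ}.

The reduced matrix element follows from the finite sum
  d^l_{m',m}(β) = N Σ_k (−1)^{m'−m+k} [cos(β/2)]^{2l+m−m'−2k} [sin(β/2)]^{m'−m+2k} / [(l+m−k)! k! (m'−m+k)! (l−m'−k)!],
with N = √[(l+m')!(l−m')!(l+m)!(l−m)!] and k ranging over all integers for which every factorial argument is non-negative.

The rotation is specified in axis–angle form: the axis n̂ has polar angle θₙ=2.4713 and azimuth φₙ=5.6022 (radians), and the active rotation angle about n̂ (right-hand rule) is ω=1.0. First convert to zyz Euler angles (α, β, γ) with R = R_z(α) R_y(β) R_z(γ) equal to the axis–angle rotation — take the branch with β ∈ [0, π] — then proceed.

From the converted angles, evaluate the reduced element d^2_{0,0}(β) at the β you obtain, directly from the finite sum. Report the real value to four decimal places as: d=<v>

d=0.5150

Axis–angle → zyz. n̂ = (sinθₙcosφₙ, sinθₙsinφₙ, cosθₙ) = (+0.482655, -0.391092, -0.783640), ω = 1.0000.
R = I cosω + sinω [n̂]ₓ + (1−cosω) n̂n̂ᵀ gives
  R = [+0.647392, +0.572637, -0.502963; -0.746184, +0.610614, -0.265254; +0.155222, +0.547026, +0.822599]
β = atan2(√(R₁₃²+R₂₃²), R₃₃) = 0.604830; α = atan2(R₂₃, R₁₃) mod 2π = 3.626906; γ = atan2(R₃₂, −R₃₁) mod 2π = 1.847284
d^2_{0,0}(β=0.6048) via the finite sum:
c=cos(0.604830/2)=0.954620, s=sin(0.604830/2)=0.297827; N=√[2·2·2·2]=4.000000
Admissible k: 0..2 (factorial args all ≥0)
  k=0: (−1)^0·4.0000/(4)·0.9546^4·0.2978^0 = +0.830467
  k=1: (−1)^1·4.0000/(1)·0.9546^2·0.2978^2 = -0.323331
  k=2: (−1)^2·4.0000/(4)·0.9546^0·0.2978^4 = +0.007868
d^2_{0,0}(0.6048) = +0.830467 -0.323331 +0.007868 = +0.515003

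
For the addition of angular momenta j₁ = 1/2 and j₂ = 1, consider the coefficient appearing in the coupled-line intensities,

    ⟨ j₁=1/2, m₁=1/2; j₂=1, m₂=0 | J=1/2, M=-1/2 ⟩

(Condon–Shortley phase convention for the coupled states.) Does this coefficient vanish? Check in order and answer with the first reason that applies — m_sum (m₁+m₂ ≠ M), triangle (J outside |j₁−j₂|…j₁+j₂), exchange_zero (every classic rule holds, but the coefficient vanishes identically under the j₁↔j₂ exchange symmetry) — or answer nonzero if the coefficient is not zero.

m-sum: m₁+m₂ = 1/2+0 = 1/2, M = -1/2  ✗ ⇒ coefficient is 0

m_sum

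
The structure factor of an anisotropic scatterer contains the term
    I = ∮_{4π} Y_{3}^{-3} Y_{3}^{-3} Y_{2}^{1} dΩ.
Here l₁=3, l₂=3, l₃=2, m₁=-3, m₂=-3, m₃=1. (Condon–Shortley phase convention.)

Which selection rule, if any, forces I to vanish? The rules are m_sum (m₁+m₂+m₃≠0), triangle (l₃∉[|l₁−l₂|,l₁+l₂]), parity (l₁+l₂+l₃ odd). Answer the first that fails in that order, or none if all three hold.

m_sum

azimuthal sum: -3 − 3 + 1 = -5  ✗
0 ≤ 2 ≤ 6 (triangle on l)
L = 3 + 3 + 2 = 8 (even)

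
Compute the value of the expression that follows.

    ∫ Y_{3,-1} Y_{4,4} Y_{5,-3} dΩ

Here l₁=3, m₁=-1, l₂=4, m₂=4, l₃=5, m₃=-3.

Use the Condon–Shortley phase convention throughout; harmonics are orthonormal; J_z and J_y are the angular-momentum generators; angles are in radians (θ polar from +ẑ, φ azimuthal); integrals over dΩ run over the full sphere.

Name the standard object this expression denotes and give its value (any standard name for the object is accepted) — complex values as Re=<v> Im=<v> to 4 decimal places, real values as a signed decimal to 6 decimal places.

This is a Gaunt coefficient — the integral of a triple product of spherical harmonics over the sphere.
Checks pass: Σm=0; 12 even; l₃=5∈[1,7].
(2·3+1)(2·4+1)(2·5+1) = 693
Δ: 2! 4! 6! / 13! → 1/180180
sum: t=0:+1/576 t=1:−1/144 t=2:+1/576 = -1/288
3j²(3 4 5; 0 0 0) = Δ·Π!·Σ² = 20/1001  (sign +1)
sum: t=2:+1/5760 = 1/5760
3j²(3 4 5; -1 4 -3) = Δ·Π!·Σ² = 56/2145  (sign +1)
combine: 4πI² = 693·20/1001·56/2145 = 672/1859
take √, sign +1: I = 0.16960553

Gaunt coefficient, +0.169606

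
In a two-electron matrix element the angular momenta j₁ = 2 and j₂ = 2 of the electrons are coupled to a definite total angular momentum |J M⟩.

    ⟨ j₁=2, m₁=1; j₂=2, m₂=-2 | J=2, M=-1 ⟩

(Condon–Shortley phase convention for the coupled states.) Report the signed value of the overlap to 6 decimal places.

j₁+j₂−J=2  J+j₁−j₂=2  J−j₁+j₂=2  j₁+j₂+J+1=7
(j₁±m₁, j₂±m₂, J±M) = (3,1,0,4,1,3)
P² = 48/7
sum k=0..0:
  [0] +1/4 = 1/4
S = 1/4
C² = P²·S² = 3/7 ; C = +0.654654

+0.654654  (= +√(3/7))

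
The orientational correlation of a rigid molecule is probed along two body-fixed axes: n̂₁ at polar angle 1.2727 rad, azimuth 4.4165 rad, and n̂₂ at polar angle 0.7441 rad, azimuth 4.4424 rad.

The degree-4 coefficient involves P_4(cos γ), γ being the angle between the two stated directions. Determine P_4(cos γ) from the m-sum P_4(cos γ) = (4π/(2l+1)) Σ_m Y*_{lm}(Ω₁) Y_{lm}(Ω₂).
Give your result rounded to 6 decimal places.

Summing Y*_{l m}(θ₁,φ₁)·Y_{l m}(θ₂,φ₂) over m ∈ [−4, 4]; prefactor 4π/(2·4+1) = 1.396263:
  m=-4: (+0.139528-0.342121i) × (+0.043899+0.082136i) = +0.034226-0.003559i  (running Σ = +0.034226-0.003559i)
  m=-3: (+0.249039+0.202681i) × (+0.207228-0.197288i) = +0.091595-0.007131i  (running Σ = +0.125820-0.010690i)
  m=-2: (+0.100506-0.067553i) × (-0.367077-0.220026i) = -0.051757+0.002683i  (running Σ = +0.074063-0.008006i)
  m=-1: (+0.092800+0.304426i) × (-0.049594+0.179204i) = -0.059157+0.001533i  (running Σ = +0.014906-0.006474i)
  m=0: (+0.071154-0.000000i) × (-0.315684+0.000000i) = -0.022462+0.000000i  (running Σ = -0.007556-0.006474i)
  m=1: (-0.092800+0.304426i) × (+0.049594+0.179204i) = -0.059157-0.001533i  (running Σ = -0.066712-0.008006i)
  m=2: (+0.100506+0.067553i) × (-0.367077+0.220026i) = -0.051757-0.002683i  (running Σ = -0.118469-0.010690i)
  m=3: (-0.249039+0.202681i) × (-0.207228-0.197288i) = +0.091595+0.007131i  (running Σ = -0.026875-0.003559i)
  m=4: (+0.139528+0.342121i) × (+0.043899-0.082136i) = +0.034226+0.003559i  (running Σ = +0.007351+0.000000i)
Accumulated sum +0.007351+0.000000i; after 4π/(2l+1) scaling, +0.010264+0.000000i ⇒ P_4 = 0.010264

0.010264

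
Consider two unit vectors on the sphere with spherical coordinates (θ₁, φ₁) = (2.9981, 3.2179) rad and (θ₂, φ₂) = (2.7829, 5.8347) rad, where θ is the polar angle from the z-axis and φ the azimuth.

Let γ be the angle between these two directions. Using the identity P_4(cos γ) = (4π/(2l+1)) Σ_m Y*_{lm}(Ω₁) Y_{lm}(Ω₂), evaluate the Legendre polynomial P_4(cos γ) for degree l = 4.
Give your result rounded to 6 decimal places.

0.112360

Addition theorem: P_4(cos γ) = (4π/9) Σ_m Y*_{lm}(Ω₁) Y_{lm}(Ω₂), m = −4…4:
  m=-4: (0.000177, 0.000056) × (-0.001487, 0.006554) = (-0.000001, 0.000001)  (running Σ = (-0.000001, 0.000001))
  m=-3: (0.003528, 0.000822) × (-0.011329, -0.049422) = (0.000001, -0.000184)  (running Σ = (0.000000, -0.000183))
  m=-2: (0.039600, 0.006091) × (0.132152, 0.165501) = (0.004225, 0.007359)  (running Σ = (0.004225, 0.007176))
  m=-1: (0.257490, 0.019687) × (-0.439632, -0.211546) = (-0.109036, -0.063126)  (running Σ = (-0.104811, -0.055950))
  m=0: (0.761303, -0.000000) × (0.381050, 0.000000) = (0.290095, 0.000000)  (running Σ = (0.185283, -0.055950))
  m=1: (-0.257490, 0.019687) × (0.439632, -0.211546) = (-0.109036, 0.063126)  (running Σ = (0.076247, 0.007176))
  m=2: (0.039600, -0.006091) × (0.132152, -0.165501) = (0.004225, -0.007359)  (running Σ = (0.080472, -0.000183))
  m=3: (-0.003528, 0.000822) × (0.011329, -0.049422) = (0.000001, 0.000184)  (running Σ = (0.080473, 0.000001))
  m=4: (0.000177, -0.000056) × (-0.001487, -0.006554) = (-0.000001, -0.000001)  (running Σ = (0.080472, -0.000000))
Total Σ_m = (0.080472, -0.000000). Multiply by 1.396263: (0.112360, -0.000000). P_4(cos γ) = 0.112360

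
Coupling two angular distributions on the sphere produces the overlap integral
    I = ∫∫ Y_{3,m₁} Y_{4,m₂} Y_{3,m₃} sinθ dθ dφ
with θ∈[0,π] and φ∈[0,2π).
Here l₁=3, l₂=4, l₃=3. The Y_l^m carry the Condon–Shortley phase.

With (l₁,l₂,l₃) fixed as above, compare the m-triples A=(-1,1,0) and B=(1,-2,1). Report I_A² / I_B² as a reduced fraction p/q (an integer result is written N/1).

3/8

Same 3,4,3: normalisation and zero-m 3j drop out of the ratio.
A: Δ: 4! 2! 4! / 11! → 1/34650; sum: t=2:+1/48 t=3:−1/24 t=4:+1/288 = -5/288; 3j²(3 4 3; -1 1 0) = Δ·Π!·Σ² = 5/462  (sign +1)
B: Δ: 4! 2! 4! / 11! → 1/34650; sum: t=0:+1/192 t=1:−1/36 t=2:+1/192 = -5/288; 3j²(3 4 3; 1 -2 1) = Δ·Π!·Σ² = 20/693  (sign -1)
I_A²/I_B² = (5/462)/(20/693) = 3/8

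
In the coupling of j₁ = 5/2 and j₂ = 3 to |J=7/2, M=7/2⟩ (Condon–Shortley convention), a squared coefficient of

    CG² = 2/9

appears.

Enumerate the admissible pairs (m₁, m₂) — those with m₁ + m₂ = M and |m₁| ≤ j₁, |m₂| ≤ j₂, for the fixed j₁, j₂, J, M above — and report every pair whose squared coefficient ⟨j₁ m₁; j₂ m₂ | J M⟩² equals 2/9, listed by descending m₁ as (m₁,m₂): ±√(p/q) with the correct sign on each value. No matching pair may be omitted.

(5/2,1): +√(2/9)

Admissible pairs with m₁+m₂ = M = 7/2: (1/2,3), (3/2,2), (5/2,1)
  (m₁,m₂)=(5/2,1): CG² = 2/9, CG = +√(2/9)   ← matches the target
  (m₁,m₂)=(3/2,2): CG² = 4/9, CG = −√(4/9)
  (m₁,m₂)=(1/2,3): CG² = 1/3, CG = +√(1/3)
Pairs with CG² = 2/9: (5/2,1): +√(2/9)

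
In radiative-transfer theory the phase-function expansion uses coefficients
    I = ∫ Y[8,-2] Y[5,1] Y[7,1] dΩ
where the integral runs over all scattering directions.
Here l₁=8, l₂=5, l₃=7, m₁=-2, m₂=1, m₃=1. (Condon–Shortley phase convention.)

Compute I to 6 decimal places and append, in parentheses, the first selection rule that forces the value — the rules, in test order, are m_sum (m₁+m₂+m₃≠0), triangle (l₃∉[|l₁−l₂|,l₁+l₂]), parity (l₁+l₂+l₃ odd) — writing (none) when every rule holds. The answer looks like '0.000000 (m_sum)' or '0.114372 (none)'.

Checks pass: Σm=0; 20 even; l₃=7∈[3,13].
(2·8+1)(2·5+1)(2·7+1) = 2805
Δ: 6! 10! 4! / 21! → 1/814773960
sum: t=1:−1/87091200 t=2:+1/4976640 t=3:−1/2073600 t=4:+1/4976640 t=5:−1/87091200 = -1/9676800
3j²(8 5 7; 0 0 0) = Δ·Π!·Σ² = 360/46189  (sign +1)
sum: t=2:+1/92897280 t=3:−1/6531840 t=4:+1/3317760 t=5:−1/10368000 t=6:+1/298598400 = 197/2985984000
3j²(8 5 7; -2 1 1) = Δ·Π!·Σ² = 38809/5542680  (sign +1)
combine: 4πI² = 2805·360/46189·38809/5542680 = 1746405/11408683
take √, sign +1: I = 0.11036968
No selection rule forces the value: the integral is nonzero (none).

0.110370 (none)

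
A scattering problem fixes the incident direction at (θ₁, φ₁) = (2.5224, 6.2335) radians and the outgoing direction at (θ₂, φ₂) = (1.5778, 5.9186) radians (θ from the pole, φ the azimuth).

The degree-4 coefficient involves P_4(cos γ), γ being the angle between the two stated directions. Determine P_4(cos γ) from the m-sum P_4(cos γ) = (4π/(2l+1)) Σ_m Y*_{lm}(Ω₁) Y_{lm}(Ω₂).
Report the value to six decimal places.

-0.367929

Addition theorem: P_4(cos γ) = (4π/9) Σ_m Y*_{lm}(Ω₁) Y_{lm}(Ω₂), m = −4…4:
  m=-4: (+0.049221-0.009913i) × (+0.049655+0.439694i) = +0.006803+0.021150i  (running Σ = +0.006803+0.021150i)
  m=-3: (-0.197056+0.029592i) × (-0.004025-0.007787i) = +0.001024+0.001415i  (running Σ = +0.007826+0.022566i)
  m=-2: (+0.408372-0.040714i) × (-0.249365-0.222789i) = -0.110904-0.080828i  (running Σ = -0.103078-0.058263i)
  m=-1: (-0.366719+0.018236i) × (+0.009285+0.003544i) = -0.003470-0.001130i  (running Σ = -0.106548-0.059393i)
  m=0: (-0.158936-0.000000i) × (+0.317201+0.000000i) = -0.050415-0.000000i  (running Σ = -0.156962-0.059393i)
  m=1: (+0.366719+0.018236i) × (-0.009285+0.003544i) = -0.003470+0.001130i  (running Σ = -0.160432-0.058263i)
  m=2: (+0.408372+0.040714i) × (-0.249365+0.222789i) = -0.110904+0.080828i  (running Σ = -0.271336+0.022566i)
  m=3: (+0.197056+0.029592i) × (+0.004025-0.007787i) = +0.001024-0.001415i  (running Σ = -0.270313+0.021150i)
  m=4: (+0.049221+0.009913i) × (+0.049655-0.439694i) = +0.006803-0.021150i  (running Σ = -0.263510+0.000000i)
Σ over m = -0.263510+0.000000i; ×(4π/9) → -0.367929+0.000000i. Real part: -0.367929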